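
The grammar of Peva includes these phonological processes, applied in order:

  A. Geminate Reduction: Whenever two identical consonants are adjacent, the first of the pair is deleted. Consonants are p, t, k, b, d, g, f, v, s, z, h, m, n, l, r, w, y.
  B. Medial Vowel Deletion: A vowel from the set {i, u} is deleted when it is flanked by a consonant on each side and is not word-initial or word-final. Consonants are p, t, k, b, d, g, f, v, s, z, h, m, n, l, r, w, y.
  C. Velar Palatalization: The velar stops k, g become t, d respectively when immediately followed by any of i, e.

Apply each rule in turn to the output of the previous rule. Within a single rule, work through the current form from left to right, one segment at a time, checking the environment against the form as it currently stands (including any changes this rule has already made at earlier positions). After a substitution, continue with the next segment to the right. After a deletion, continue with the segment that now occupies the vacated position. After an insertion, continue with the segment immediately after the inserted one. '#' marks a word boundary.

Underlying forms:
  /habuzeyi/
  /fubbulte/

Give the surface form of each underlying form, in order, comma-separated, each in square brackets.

[habzeyi], [fblte]

/habuzeyi/:
  A Geminate Reduction: no change — [habuzeyi]
  B Medial Vowel Deletion: [habuzeyi] → [habzeyi]
  C Velar Palatalization: no change — [habzeyi]
/fubbulte/:
  A Geminate Reduction: [fubbulte] → [fubulte]
  B Medial Vowel Deletion: [fubulte] → [fblte]
  C Velar Palatalization: no change — [fblte]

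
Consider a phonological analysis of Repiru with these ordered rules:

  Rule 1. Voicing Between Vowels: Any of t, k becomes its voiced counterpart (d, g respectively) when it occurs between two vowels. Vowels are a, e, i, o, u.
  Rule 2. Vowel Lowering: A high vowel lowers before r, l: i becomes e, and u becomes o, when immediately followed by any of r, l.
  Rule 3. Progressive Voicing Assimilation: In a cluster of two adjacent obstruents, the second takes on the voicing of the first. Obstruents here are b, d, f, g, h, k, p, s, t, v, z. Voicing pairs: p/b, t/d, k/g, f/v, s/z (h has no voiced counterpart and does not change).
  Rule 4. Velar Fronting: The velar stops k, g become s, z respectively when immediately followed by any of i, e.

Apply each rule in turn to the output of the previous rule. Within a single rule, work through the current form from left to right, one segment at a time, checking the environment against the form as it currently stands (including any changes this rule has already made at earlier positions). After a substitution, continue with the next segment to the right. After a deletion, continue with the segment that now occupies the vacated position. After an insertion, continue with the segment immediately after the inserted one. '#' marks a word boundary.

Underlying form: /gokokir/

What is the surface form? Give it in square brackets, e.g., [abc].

[gogozer]

Rule 1 Voicing Between Vowels: [gokokir] → [gogogir]
Rule 2 Vowel Lowering: [gogogir] → [gogoger]
Rule 3 Progressive Voicing Assimilation: no change — [gogoger]
Rule 4 Velar Fronting: [gogoger] → [gogozer]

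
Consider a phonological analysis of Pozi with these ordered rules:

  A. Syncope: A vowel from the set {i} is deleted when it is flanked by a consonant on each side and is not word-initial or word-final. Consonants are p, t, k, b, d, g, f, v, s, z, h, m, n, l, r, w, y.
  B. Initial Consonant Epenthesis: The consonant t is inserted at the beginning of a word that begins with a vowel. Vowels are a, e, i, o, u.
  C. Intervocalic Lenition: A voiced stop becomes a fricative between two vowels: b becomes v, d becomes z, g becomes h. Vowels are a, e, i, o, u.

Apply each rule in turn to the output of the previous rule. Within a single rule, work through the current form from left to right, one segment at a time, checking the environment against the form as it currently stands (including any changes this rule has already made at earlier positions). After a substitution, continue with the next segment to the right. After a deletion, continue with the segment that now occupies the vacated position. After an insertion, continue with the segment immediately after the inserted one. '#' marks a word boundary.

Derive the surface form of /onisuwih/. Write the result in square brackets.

A Syncope: [onisuwih] → [onsuwh]
B Initial Consonant Epenthesis: [onsuwh] → [tonsuwh]
C Intervocalic Lenition: no change — [tonsuwh]

[tonsuwh]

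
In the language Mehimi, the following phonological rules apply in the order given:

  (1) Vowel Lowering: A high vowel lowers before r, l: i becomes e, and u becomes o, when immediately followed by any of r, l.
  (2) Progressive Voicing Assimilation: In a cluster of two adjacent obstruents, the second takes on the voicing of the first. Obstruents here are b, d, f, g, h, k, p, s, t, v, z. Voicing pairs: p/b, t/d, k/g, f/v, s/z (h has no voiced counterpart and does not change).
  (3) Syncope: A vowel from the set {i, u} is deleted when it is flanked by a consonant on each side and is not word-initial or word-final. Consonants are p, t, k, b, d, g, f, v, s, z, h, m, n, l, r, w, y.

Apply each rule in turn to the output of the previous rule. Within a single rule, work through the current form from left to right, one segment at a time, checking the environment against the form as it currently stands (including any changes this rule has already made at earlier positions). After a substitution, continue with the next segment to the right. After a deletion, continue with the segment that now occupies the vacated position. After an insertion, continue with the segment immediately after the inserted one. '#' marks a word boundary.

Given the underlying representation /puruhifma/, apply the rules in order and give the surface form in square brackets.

[porhfma]

(1) Vowel Lowering: [puruhifma] → [poruhifma]
(2) Progressive Voicing Assimilation: no change — [poruhifma]
(3) Syncope: [poruhifma] → [porhfma]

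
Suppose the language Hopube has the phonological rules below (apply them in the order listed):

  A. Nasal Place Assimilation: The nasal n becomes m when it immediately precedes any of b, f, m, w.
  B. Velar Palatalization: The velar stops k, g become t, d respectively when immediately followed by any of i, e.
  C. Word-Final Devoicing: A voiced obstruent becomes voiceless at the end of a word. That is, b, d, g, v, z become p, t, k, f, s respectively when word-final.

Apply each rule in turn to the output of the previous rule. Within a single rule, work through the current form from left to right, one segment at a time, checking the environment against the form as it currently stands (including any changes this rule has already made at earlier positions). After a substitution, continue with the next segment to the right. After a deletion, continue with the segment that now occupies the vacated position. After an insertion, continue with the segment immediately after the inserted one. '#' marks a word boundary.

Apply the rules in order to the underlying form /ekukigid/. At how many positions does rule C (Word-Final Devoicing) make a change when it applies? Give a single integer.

1

A Nasal Place Assimilation: no change — [ekukigid]
B Velar Palatalization: [ekukigid] → [ekutidid]
C Word-Final Devoicing: [ekutidid] → [ekutidit]
Rule C changed 1 position(s).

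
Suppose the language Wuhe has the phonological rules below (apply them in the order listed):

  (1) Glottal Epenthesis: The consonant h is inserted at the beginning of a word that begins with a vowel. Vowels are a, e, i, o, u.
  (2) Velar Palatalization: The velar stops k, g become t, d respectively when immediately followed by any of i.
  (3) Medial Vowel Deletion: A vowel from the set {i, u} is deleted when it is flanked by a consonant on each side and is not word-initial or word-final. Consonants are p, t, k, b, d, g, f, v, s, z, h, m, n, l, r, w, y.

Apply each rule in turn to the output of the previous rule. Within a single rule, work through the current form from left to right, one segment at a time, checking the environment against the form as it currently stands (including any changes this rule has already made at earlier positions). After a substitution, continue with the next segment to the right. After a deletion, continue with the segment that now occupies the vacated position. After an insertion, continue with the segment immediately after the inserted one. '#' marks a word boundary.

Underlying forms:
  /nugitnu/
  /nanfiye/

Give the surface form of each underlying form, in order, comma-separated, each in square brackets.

[ndtnu], [nanfye]

/nugitnu/:
  (1) Glottal Epenthesis: no change — [nugitnu]
  (2) Velar Palatalization: [nugitnu] → [nuditnu]
  (3) Medial Vowel Deletion: [nuditnu] → [ndtnu]
/nanfiye/:
  (1) Glottal Epenthesis: no change — [nanfiye]
  (2) Velar Palatalization: no change — [nanfiye]
  (3) Medial Vowel Deletion: [nanfiye] → [nanfye]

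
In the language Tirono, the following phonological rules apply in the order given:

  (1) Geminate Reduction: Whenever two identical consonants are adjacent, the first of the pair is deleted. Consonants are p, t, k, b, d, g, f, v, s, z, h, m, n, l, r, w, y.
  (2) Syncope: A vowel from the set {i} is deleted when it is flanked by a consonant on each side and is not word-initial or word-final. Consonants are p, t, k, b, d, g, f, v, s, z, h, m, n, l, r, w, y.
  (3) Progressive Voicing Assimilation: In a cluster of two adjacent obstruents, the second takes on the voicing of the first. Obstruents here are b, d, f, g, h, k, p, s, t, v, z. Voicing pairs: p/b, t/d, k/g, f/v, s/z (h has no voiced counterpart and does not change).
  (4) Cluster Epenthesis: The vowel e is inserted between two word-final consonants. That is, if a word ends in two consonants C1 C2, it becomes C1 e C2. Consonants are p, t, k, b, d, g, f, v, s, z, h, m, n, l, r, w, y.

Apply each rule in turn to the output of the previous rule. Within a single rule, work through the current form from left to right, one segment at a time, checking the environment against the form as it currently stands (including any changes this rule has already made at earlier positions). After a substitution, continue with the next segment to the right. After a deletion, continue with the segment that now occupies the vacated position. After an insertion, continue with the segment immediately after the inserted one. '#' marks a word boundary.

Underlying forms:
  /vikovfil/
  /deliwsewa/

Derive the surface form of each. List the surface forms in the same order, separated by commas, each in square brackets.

/vikovfil/:
  (1) Geminate Reduction: no change — [vikovfil]
  (2) Syncope: [vikovfil] → [vkovfl]
  (3) Progressive Voicing Assimilation: [vkovfl] → [vgovvl]
  (4) Cluster Epenthesis: [vgovvl] → [vgovvel]
/deliwsewa/:
  (1) Geminate Reduction: no change — [deliwsewa]
  (2) Syncope: [deliwsewa] → [delwsewa]
  (3) Progressive Voicing Assimilation: no change — [delwsewa]
  (4) Cluster Epenthesis: no change — [delwsewa]

[vgovvel], [delwsewa]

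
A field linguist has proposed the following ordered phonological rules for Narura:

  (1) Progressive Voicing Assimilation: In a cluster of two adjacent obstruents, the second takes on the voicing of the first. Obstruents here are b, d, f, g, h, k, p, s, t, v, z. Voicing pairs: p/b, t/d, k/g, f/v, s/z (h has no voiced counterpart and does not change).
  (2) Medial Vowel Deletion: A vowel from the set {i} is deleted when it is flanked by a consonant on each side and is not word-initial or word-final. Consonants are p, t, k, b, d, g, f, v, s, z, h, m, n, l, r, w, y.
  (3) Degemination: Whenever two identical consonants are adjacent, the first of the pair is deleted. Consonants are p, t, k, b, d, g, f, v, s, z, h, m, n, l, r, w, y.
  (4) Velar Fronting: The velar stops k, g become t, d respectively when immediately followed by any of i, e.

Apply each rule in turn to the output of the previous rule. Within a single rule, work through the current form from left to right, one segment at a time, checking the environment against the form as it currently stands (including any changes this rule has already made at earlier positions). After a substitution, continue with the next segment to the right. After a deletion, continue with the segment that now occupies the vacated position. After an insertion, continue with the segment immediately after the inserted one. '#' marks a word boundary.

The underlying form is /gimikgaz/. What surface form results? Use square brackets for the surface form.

[gmkaz]

(1) Progressive Voicing Assimilation: [gimikgaz] → [gimikkaz]
(2) Medial Vowel Deletion: [gimikkaz] → [gmkkaz]
(3) Degemination: [gmkkaz] → [gmkaz]
(4) Velar Fronting: no change — [gmkaz]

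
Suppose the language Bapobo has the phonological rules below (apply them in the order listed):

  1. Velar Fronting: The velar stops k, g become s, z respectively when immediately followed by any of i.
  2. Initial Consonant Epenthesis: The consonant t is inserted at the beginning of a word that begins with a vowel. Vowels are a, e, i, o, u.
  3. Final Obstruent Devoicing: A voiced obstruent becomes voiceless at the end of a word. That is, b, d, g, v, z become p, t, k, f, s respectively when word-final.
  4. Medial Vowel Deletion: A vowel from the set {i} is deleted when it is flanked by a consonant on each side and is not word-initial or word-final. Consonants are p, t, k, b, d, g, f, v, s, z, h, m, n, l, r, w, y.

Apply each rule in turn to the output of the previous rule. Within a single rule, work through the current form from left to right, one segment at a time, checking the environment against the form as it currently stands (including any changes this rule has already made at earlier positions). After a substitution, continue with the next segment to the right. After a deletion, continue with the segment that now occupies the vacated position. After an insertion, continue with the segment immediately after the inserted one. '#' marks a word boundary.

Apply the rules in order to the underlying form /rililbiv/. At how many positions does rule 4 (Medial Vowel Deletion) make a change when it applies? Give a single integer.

1 Velar Fronting: no change — [rililbiv]
2 Initial Consonant Epenthesis: no change — [rililbiv]
3 Final Obstruent Devoicing: [rililbiv] → [rililbif]
4 Medial Vowel Deletion: [rililbif] → [rllbf]
Rule 4 changed 3 position(s).

3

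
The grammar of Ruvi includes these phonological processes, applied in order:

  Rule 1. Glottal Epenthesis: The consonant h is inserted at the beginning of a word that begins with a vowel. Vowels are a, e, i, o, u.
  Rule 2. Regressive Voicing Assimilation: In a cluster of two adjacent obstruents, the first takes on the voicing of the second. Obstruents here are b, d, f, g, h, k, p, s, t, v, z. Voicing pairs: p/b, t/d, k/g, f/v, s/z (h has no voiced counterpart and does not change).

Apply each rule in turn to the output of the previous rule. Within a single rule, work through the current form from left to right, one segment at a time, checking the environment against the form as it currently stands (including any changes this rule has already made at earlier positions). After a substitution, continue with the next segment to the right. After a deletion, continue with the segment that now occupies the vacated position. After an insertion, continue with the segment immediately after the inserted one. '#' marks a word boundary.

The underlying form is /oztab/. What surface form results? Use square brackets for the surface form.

[hostab]

Rule 1 Glottal Epenthesis: [oztab] → [hoztab]
Rule 2 Regressive Voicing Assimilation: [hoztab] → [hostab]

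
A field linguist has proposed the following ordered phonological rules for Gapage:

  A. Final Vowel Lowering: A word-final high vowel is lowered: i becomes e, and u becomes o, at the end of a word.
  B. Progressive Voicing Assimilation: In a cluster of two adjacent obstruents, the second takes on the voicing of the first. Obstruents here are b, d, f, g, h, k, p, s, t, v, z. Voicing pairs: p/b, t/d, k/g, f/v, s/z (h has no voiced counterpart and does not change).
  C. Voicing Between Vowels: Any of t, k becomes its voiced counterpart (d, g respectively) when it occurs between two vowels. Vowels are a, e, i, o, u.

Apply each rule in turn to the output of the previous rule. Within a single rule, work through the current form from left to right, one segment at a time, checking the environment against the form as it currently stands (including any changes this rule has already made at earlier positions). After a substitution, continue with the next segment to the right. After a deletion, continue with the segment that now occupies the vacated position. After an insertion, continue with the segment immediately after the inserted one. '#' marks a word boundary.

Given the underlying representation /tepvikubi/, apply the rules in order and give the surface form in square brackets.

[tepfigube]

A Final Vowel Lowering: [tepvikubi] → [tepvikube]
B Progressive Voicing Assimilation: [tepvikube] → [tepfikube]
C Voicing Between Vowels: [tepfikube] → [tepfigube]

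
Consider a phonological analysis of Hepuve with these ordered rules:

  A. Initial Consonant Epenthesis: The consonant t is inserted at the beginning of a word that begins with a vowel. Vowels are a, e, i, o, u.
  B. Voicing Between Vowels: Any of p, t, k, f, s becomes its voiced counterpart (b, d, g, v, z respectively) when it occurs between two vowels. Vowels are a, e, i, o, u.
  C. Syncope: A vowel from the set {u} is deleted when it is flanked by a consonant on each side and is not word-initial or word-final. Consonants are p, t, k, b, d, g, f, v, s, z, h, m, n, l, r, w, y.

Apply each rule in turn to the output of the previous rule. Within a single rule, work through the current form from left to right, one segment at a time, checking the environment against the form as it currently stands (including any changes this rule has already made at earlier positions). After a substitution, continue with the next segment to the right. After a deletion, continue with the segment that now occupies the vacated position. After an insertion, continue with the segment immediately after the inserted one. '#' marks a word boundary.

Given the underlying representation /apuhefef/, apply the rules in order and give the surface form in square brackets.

A Initial Consonant Epenthesis: [apuhefef] → [tapuhefef]
B Voicing Between Vowels: [tapuhefef] → [tabuhevef]
C Syncope: [tabuhevef] → [tabhevef]

[tabhevef]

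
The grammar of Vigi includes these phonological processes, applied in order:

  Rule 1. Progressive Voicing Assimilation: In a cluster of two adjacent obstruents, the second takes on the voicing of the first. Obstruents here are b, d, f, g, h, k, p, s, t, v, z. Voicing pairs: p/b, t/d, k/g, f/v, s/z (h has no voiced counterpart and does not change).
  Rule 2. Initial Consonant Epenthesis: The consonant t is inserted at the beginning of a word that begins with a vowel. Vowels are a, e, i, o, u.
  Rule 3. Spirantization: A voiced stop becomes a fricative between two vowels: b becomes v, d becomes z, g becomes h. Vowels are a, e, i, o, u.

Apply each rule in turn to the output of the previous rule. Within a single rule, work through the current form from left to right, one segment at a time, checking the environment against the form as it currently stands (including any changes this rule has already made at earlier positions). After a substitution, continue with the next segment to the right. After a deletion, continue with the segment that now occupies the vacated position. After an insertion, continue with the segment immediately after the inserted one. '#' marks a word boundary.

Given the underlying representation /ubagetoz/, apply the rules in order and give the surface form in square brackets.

[tuvahetoz]

Rule 1 Progressive Voicing Assimilation: no change — [ubagetoz]
Rule 2 Initial Consonant Epenthesis: [ubagetoz] → [tubagetoz]
Rule 3 Spirantization: [tubagetoz] → [tuvahetoz]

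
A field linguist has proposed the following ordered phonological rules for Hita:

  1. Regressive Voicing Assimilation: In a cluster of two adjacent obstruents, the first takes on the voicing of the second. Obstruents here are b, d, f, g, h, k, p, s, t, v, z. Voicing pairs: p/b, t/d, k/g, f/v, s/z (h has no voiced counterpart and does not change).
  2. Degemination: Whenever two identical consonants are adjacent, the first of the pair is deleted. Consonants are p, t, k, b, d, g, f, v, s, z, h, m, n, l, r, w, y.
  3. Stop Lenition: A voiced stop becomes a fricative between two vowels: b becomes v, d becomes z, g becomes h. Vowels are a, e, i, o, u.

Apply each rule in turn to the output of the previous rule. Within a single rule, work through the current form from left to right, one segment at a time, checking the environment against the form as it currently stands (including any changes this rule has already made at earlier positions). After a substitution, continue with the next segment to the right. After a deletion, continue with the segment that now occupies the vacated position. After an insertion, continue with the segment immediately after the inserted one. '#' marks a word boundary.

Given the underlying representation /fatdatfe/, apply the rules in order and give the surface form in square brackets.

1 Regressive Voicing Assimilation: [fatdatfe] → [faddatfe]
2 Degemination: [faddatfe] → [fadatfe]
3 Stop Lenition: [fadatfe] → [fazatfe]

[fazatfe]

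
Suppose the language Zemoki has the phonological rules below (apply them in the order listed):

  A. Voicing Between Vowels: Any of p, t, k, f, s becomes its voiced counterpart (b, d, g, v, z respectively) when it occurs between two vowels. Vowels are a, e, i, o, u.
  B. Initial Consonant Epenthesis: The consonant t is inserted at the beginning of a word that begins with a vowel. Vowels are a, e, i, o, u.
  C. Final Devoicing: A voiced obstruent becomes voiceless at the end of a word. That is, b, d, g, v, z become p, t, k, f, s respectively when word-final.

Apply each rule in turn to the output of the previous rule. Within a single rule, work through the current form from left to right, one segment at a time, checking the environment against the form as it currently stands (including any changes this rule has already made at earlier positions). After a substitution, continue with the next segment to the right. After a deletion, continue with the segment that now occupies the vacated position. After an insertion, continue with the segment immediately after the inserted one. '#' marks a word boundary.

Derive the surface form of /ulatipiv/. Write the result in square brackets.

A Voicing Between Vowels: [ulatipiv] → [uladibiv]
B Initial Consonant Epenthesis: [uladibiv] → [tuladibiv]
C Final Devoicing: [tuladibiv] → [tuladibif]

[tuladibif]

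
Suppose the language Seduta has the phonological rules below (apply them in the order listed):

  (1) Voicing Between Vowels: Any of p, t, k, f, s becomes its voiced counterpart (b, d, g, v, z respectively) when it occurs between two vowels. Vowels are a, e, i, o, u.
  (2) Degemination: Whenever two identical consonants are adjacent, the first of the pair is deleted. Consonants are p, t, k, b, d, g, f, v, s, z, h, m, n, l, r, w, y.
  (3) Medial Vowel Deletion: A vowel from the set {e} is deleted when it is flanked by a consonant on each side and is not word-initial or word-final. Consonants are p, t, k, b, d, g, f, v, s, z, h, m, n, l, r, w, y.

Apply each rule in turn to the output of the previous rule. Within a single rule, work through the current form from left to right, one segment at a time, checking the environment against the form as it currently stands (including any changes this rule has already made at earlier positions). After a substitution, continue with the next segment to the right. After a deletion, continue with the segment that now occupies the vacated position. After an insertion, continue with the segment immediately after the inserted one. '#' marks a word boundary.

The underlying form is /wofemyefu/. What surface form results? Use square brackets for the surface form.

(1) Voicing Between Vowels: [wofemyefu] → [wovemyevu]
(2) Degemination: no change — [wovemyevu]
(3) Medial Vowel Deletion: [wovemyevu] → [wovmyvu]

[wovmyvu]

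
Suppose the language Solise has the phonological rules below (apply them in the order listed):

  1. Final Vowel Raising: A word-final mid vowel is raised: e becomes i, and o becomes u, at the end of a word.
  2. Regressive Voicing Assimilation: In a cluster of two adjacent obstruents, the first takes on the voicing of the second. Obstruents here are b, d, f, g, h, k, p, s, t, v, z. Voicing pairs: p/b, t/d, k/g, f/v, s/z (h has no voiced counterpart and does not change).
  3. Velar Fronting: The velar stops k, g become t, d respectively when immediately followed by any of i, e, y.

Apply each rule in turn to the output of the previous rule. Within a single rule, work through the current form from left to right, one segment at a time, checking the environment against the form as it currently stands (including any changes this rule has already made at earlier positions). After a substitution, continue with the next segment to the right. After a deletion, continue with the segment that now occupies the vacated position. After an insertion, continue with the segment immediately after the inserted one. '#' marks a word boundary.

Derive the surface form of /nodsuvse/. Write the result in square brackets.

[notsufsi]

1 Final Vowel Raising: [nodsuvse] → [nodsuvsi]
2 Regressive Voicing Assimilation: [nodsuvsi] → [notsufsi]
3 Velar Fronting: no change — [notsufsi]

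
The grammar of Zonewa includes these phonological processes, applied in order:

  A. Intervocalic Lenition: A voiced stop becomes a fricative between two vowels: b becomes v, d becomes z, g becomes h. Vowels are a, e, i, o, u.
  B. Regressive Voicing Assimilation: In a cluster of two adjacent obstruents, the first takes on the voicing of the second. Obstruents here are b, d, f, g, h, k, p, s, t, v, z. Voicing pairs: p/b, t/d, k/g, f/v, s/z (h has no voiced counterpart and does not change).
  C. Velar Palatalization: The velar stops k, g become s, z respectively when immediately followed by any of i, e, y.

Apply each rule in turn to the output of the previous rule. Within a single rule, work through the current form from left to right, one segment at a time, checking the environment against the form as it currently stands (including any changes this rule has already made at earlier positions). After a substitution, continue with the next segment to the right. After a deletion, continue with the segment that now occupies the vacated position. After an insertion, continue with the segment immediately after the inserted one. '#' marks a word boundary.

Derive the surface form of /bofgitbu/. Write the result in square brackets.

A Intervocalic Lenition: no change — [bofgitbu]
B Regressive Voicing Assimilation: [bofgitbu] → [bovgidbu]
C Velar Palatalization: [bovgidbu] → [bovzidbu]

[bovzidbu]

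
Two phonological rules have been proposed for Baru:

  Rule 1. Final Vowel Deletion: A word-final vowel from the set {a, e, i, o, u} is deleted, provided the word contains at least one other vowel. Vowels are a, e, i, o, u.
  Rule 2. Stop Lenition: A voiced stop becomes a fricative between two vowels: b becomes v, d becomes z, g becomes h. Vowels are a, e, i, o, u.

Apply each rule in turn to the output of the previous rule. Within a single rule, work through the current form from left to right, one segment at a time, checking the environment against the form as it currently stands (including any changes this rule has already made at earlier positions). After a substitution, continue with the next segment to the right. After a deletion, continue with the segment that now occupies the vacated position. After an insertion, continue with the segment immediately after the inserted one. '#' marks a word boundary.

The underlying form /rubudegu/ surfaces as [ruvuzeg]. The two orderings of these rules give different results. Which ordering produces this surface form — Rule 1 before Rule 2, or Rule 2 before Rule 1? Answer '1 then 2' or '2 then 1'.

1 then 2

Order 1 then 2:
  1 Final Vowel Deletion: [rubudegu] → [rubudeg]
  2 Stop Lenition: [rubudeg] → [ruvuzeg]
  result: [ruvuzeg]
Order 2 then 1:
  2 Stop Lenition: [rubudegu] → [ruvuzehu]
  1 Final Vowel Deletion: [ruvuzehu] → [ruvuzeh]
  result: [ruvuzeh]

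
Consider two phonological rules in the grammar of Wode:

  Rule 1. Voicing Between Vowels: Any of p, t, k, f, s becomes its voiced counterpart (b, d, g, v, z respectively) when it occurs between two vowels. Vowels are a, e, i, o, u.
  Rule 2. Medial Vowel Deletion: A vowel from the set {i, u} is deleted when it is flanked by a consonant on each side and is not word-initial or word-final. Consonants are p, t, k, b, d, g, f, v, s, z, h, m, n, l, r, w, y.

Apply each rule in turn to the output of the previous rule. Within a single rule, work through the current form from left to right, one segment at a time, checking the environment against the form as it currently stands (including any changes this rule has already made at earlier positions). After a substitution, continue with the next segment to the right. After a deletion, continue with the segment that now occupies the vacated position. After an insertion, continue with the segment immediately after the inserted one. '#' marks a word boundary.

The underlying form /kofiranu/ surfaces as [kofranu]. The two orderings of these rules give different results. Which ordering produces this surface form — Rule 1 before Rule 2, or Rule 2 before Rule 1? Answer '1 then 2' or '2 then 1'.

2 then 1

Order 1 then 2:
  1 Voicing Between Vowels: [kofiranu] → [koviranu]
  2 Medial Vowel Deletion: [koviranu] → [kovranu]
  result: [kovranu]
Order 2 then 1:
  2 Medial Vowel Deletion: [kofiranu] → [kofranu]
  1 Voicing Between Vowels: no change — [kofranu]
  result: [kofranu]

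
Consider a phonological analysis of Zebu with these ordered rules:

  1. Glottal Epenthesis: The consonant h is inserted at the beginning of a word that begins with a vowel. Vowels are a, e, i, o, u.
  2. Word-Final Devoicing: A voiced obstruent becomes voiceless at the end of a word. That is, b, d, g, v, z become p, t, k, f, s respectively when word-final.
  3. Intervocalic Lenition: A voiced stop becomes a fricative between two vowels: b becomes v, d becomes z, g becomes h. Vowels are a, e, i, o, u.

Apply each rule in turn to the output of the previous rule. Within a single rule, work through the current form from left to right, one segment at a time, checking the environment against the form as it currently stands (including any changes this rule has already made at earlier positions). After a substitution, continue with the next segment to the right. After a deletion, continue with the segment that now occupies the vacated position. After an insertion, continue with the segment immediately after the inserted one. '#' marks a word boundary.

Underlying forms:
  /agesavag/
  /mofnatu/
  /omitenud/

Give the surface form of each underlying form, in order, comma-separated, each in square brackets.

[hahesavak], [mofnatu], [homitenut]

/agesavag/:
  1 Glottal Epenthesis: [agesavag] → [hagesavag]
  2 Word-Final Devoicing: [hagesavag] → [hagesavak]
  3 Intervocalic Lenition: [hagesavak] → [hahesavak]
/mofnatu/:
  1 Glottal Epenthesis: no change — [mofnatu]
  2 Word-Final Devoicing: no change — [mofnatu]
  3 Intervocalic Lenition: no change — [mofnatu]
/omitenud/:
  1 Glottal Epenthesis: [omitenud] → [homitenud]
  2 Word-Final Devoicing: [homitenud] → [homitenut]
  3 Intervocalic Lenition: no change — [homitenut]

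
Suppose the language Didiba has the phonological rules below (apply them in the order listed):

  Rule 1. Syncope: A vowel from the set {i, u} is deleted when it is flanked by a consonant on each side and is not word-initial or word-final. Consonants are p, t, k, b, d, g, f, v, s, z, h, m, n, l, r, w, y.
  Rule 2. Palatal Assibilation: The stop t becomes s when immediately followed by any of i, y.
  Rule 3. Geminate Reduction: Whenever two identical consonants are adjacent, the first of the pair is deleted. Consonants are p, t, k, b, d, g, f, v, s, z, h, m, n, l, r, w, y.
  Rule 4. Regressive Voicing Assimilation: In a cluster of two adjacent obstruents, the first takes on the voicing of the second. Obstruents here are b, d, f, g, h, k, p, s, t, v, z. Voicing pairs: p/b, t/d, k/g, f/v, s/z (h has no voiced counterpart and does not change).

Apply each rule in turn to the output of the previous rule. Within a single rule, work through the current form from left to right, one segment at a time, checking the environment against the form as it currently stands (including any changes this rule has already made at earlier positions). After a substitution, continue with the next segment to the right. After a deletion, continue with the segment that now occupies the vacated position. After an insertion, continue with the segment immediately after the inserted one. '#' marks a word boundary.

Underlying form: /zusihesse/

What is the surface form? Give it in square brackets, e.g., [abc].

Rule 1 Syncope: [zusihesse] → [zshesse]
Rule 2 Palatal Assibilation: no change — [zshesse]
Rule 3 Geminate Reduction: [zshesse] → [zshese]
Rule 4 Regressive Voicing Assimilation: [zshese] → [sshese]

[sshese]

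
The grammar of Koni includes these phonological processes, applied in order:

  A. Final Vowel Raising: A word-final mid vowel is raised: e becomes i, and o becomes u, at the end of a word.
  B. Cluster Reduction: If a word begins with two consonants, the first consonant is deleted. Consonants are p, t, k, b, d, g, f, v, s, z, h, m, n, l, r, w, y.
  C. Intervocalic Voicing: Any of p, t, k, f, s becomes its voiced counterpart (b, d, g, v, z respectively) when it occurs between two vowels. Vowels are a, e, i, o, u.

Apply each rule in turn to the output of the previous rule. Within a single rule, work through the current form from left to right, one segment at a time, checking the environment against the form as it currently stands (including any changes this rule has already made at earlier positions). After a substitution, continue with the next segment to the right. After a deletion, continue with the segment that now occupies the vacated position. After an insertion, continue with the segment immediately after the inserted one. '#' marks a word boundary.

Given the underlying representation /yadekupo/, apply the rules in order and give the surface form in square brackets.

[yadegubu]

A Final Vowel Raising: [yadekupo] → [yadekupu]
B Cluster Reduction: no change — [yadekupu]
C Intervocalic Voicing: [yadekupu] → [yadegubu]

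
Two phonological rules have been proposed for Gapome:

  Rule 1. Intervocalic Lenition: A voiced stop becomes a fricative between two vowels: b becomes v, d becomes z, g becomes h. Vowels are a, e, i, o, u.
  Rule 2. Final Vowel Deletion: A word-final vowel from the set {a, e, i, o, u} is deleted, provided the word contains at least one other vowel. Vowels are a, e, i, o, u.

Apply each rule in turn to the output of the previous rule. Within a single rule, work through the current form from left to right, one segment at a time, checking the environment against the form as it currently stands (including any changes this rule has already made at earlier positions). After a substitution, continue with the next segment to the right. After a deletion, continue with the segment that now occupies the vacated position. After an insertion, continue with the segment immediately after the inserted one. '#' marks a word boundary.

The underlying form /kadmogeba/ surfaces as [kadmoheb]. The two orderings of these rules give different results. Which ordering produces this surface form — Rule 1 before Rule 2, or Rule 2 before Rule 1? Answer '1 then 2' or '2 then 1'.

2 then 1

Order 1 then 2:
  1 Intervocalic Lenition: [kadmogeba] → [kadmoheva]
  2 Final Vowel Deletion: [kadmoheva] → [kadmohev]
  result: [kadmohev]
Order 2 then 1:
  2 Final Vowel Deletion: [kadmogeba] → [kadmogeb]
  1 Intervocalic Lenition: [kadmogeb] → [kadmoheb]
  result: [kadmoheb]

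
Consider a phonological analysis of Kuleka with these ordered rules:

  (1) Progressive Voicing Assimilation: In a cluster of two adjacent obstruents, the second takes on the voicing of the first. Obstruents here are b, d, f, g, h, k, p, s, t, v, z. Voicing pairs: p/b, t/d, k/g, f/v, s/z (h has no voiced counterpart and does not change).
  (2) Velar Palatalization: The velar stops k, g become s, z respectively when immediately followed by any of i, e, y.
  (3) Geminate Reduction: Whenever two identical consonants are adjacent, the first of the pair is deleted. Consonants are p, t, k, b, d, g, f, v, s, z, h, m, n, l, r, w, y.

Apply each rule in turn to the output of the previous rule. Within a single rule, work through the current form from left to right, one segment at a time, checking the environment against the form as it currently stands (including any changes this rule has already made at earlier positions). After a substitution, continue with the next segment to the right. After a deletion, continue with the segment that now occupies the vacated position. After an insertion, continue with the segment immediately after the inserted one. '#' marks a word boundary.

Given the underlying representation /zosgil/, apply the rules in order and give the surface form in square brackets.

[zosil]

(1) Progressive Voicing Assimilation: [zosgil] → [zoskil]
(2) Velar Palatalization: [zoskil] → [zossil]
(3) Geminate Reduction: [zossil] → [zosil]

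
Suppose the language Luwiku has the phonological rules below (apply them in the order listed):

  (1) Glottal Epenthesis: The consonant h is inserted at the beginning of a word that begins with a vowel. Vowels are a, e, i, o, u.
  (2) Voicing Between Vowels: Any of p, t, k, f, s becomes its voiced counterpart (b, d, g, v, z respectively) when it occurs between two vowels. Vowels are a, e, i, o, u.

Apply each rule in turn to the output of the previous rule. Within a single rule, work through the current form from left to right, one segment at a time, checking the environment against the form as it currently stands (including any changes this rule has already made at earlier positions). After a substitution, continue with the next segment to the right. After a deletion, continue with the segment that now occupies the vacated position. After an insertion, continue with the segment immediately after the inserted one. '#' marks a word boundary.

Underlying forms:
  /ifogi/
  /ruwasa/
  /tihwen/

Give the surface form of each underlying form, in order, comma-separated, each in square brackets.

/ifogi/:
  (1) Glottal Epenthesis: [ifogi] → [hifogi]
  (2) Voicing Between Vowels: [hifogi] → [hivogi]
/ruwasa/:
  (1) Glottal Epenthesis: no change — [ruwasa]
  (2) Voicing Between Vowels: [ruwasa] → [ruwaza]
/tihwen/:
  (1) Glottal Epenthesis: no change — [tihwen]
  (2) Voicing Between Vowels: no change — [tihwen]

[hivogi], [ruwaza], [tihwen]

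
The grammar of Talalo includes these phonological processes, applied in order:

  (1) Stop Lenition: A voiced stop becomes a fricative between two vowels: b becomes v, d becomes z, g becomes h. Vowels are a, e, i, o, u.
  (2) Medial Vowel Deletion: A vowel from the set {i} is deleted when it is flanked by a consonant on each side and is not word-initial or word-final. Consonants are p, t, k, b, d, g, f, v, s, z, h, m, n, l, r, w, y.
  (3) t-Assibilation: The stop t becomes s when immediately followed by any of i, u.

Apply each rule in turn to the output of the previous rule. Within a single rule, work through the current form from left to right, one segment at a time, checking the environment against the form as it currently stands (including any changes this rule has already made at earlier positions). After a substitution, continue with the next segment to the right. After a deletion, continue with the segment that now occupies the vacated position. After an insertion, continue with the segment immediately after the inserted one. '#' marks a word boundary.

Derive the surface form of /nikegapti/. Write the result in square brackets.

[nkehapsi]

(1) Stop Lenition: [nikegapti] → [nikehapti]
(2) Medial Vowel Deletion: [nikehapti] → [nkehapti]
(3) t-Assibilation: [nkehapti] → [nkehapsi]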